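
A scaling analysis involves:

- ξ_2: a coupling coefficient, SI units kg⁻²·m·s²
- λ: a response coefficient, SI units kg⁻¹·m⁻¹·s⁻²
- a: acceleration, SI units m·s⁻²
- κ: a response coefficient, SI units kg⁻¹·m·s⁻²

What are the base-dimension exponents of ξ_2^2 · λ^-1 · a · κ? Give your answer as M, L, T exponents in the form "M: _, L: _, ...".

M: -4, L: 5, T: 2

Collect each base-dimension exponent across the product:
  M: 2·(-2) − (-1) + (0) + (-1) = -4
  L: 2·(1) − (-1) + (1) + (1) = 5
  T: 2·(2) − (-2) + (-2) + (-2) = 2
So the dimensions are [M⁻⁴ L⁵ T²].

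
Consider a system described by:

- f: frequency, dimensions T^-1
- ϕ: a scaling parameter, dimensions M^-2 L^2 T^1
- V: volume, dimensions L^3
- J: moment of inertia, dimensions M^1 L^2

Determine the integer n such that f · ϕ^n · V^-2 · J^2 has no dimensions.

1

Balance the M exponent: (-2)·n from ϕ, plus (0) − 2·(0) + 2·(1) = 2 from the rest, must sum to zero.
-2n + 2 = 0, so n = 1.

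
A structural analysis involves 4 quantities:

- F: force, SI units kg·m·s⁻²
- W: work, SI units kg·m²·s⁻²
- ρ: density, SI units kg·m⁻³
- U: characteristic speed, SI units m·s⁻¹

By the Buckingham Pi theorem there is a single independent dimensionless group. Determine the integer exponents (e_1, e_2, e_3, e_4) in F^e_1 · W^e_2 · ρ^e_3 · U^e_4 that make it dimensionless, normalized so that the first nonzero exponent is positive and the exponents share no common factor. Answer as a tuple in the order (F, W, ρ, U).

M: e_1·(1) + e_2·(1) + e_3·(1) + e_4·(0) = 0
L: e_1·(1) + e_2·(2) + e_3·(-3) + e_4·(1) = 0
T: e_1·(-2) + e_2·(-2) + e_3·(0) + e_4·(-1) = 0
Solving this homogeneous linear system for the smallest-integer solution (first nonzero entry positive) gives (3, -2, -1, -2).

(3, -2, -1, -2)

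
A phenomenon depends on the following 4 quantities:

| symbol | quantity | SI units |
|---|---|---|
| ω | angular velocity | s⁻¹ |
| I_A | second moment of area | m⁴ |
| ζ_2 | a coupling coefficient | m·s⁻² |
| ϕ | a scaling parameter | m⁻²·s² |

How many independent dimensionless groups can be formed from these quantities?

There are 4 variables and 2 base dimensions (L, T).
The dimension matrix has rank 2.
Independent dimensionless groups: 4 − 2 = 2.

2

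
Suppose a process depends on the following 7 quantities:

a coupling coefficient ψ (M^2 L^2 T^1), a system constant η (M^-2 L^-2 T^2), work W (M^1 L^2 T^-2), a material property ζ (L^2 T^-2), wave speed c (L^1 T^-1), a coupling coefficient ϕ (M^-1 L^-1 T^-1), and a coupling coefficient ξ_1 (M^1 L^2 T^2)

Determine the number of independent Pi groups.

4

There are 7 variables and 3 base dimensions (M, L, T).
The dimension matrix has rank 3.
Independent dimensionless groups: 7 − 3 = 4.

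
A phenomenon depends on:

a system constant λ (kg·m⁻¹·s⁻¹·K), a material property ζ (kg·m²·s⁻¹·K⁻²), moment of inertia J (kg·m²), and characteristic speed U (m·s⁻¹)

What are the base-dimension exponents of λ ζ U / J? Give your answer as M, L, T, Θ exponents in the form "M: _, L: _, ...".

Collect each base-dimension exponent across the product:
  M: (1) + (1) − (1) + (0) = 1
  L: (-1) + (2) − (2) + (1) = 0
  T: (-1) + (-1) − (0) + (-1) = -3
  Θ: (1) + (-2) − (0) + (0) = -1
So the dimensions are [M T⁻³ Θ⁻¹].

M: 1, L: 0, T: -3, Θ: -1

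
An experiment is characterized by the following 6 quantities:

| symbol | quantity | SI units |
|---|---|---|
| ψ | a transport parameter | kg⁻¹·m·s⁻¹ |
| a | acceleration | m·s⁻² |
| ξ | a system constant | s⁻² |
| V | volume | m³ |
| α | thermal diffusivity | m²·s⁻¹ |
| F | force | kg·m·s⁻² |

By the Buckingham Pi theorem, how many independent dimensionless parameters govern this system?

There are 6 variables and 3 base dimensions (M, L, T).
The dimension matrix has rank 3.
Independent dimensionless groups: 6 − 3 = 3.

3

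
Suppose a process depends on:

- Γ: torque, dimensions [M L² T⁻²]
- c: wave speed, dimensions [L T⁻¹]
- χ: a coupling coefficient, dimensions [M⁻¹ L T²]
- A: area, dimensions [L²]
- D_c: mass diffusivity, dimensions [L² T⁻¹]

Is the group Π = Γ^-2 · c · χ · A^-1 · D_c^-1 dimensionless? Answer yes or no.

Sum the exponent of each base dimension across the product:
  M: −2·[Γ]_M + [c]_M + [χ]_M − [A]_M − [D_c]_M = −2·(1) + (0) + (-1) − (0) − (0) = -3
  L: −2·[Γ]_L + [c]_L + [χ]_L − [A]_L − [D_c]_L = −2·(2) + (1) + (1) − (2) − (2) = -6
  T: −2·[Γ]_T + [c]_T + [χ]_T − [A]_T − [D_c]_T = −2·(-2) + (-1) + (2) − (0) − (-1) = 6
Net dimensions [M⁻³ L⁻⁶ T⁶] ≠ [1] — not dimensionless.

no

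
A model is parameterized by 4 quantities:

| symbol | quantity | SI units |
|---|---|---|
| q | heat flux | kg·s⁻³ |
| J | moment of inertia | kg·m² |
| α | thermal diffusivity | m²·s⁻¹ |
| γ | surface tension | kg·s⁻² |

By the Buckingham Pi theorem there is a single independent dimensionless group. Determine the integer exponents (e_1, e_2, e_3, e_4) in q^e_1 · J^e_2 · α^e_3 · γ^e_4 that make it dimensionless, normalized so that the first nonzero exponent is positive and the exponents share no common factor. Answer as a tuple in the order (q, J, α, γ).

M: e_1·(1) + e_2·(1) + e_3·(0) + e_4·(1) = 0
L: e_1·(0) + e_2·(2) + e_3·(2) + e_4·(0) = 0
T: e_1·(-3) + e_2·(0) + e_3·(-1) + e_4·(-2) = 0
Solving this homogeneous linear system for the smallest-integer solution (first nonzero entry positive) gives (3, 1, -1, -4).

(3, 1, -1, -4)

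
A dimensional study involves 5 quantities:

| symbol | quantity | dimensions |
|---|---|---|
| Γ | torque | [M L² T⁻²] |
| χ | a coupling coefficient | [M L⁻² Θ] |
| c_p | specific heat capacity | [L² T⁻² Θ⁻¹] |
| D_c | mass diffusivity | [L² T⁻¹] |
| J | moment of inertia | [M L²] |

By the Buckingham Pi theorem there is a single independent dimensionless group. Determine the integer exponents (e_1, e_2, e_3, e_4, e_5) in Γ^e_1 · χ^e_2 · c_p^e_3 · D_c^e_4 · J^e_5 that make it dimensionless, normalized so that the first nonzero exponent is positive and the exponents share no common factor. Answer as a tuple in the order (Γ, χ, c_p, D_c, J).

M: e_1·(1) + e_2·(1) + e_3·(0) + e_4·(0) + e_5·(1) = 0
L: e_1·(2) + e_2·(-2) + e_3·(2) + e_4·(2) + e_5·(2) = 0
T: e_1·(-2) + e_2·(0) + e_3·(-2) + e_4·(-1) + e_5·(0) = 0
Θ: e_1·(0) + e_2·(1) + e_3·(-1) + e_4·(0) + e_5·(0) = 0
Solving this homogeneous linear system for the smallest-integer solution (first nonzero entry positive) gives (3, -2, -2, -2, -1).

(3, -2, -2, -2, -1)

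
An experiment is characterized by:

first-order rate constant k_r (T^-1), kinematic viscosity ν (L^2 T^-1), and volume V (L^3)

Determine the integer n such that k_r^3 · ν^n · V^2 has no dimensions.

-3

Balance the L exponent: (2)·n from ν, plus 3·(0) + 2·(3) = 6 from the rest, must sum to zero.
2n + 6 = 0, so n = -3.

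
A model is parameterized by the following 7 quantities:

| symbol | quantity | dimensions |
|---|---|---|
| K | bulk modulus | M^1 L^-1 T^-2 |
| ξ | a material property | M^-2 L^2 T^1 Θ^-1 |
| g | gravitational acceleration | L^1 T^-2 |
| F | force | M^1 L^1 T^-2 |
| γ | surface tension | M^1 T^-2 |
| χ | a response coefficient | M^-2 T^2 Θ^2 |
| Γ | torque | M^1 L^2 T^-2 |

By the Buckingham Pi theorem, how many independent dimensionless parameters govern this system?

3

There are 7 variables and 4 base dimensions (M, L, T, Θ).
The dimension matrix has rank 4.
Independent dimensionless groups: 7 − 4 = 3.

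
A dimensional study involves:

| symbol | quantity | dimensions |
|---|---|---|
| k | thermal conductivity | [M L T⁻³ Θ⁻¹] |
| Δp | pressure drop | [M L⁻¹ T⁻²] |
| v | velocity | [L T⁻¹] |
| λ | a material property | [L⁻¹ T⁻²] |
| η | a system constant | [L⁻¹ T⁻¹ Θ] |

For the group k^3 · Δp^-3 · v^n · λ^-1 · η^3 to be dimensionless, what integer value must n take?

Balance the L exponent: (1)·n from v, plus 3·(1) − 3·(-1) − (-1) + 3·(-1) = 4 from the rest, must sum to zero.
n + 4 = 0, so n = -4.

-4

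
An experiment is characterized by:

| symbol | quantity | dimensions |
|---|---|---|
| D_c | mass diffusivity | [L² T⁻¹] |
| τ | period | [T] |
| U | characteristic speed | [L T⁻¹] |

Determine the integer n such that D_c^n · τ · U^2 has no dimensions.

Balance the L exponent: (2)·n from D_c, plus (0) + 2·(1) = 2 from the rest, must sum to zero.
2n + 2 = 0, so n = -1.

-1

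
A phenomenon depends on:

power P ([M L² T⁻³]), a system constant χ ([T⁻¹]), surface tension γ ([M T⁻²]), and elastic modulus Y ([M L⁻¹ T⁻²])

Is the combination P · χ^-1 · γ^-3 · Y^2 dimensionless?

yes

Sum the exponent of each base dimension across the product:
  M: [P]_M − [χ]_M − 3·[γ]_M + 2·[Y]_M = (1) − (0) − 3·(1) + 2·(1) = 0
  L: [P]_L − [χ]_L − 3·[γ]_L + 2·[Y]_L = (2) − (0) − 3·(0) + 2·(-1) = 0
  T: [P]_T − [χ]_T − 3·[γ]_T + 2·[Y]_T = (-3) − (-1) − 3·(-2) + 2·(-2) = 0
All base exponents vanish — dimensionless.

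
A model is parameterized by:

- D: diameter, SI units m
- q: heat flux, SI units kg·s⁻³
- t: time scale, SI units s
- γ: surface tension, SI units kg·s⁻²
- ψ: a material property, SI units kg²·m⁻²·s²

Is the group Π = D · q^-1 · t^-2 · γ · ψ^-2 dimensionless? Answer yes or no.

no

Sum the exponent of each base dimension across the product:
  M: [D]_M − [q]_M − 2·[t]_M + [γ]_M − 2·[ψ]_M = (0) − (1) − 2·(0) + (1) − 2·(2) = -4
  L: [D]_L − [q]_L − 2·[t]_L + [γ]_L − 2·[ψ]_L = (1) − (0) − 2·(0) + (0) − 2·(-2) = 5
  T: [D]_T − [q]_T − 2·[t]_T + [γ]_T − 2·[ψ]_T = (0) − (-3) − 2·(1) + (-2) − 2·(2) = -5
Net dimensions [M⁻⁴ L⁵ T⁻⁵] ≠ [1] — not dimensionless.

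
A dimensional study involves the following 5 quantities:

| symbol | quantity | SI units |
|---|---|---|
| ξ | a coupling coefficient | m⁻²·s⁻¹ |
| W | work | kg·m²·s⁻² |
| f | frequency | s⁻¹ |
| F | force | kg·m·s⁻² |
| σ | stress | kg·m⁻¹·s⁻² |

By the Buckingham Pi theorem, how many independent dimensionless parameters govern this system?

There are 5 variables and 3 base dimensions (M, L, T).
The dimension matrix has rank 3.
Independent dimensionless groups: 5 − 3 = 2.

2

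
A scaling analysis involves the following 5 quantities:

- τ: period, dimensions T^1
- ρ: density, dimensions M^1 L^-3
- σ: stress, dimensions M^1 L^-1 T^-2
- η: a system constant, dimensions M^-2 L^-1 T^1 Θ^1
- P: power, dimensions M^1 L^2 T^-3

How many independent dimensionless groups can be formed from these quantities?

There are 5 variables and 4 base dimensions (M, L, T, Θ).
The dimension matrix has rank 4.
Independent dimensionless groups: 5 − 4 = 1.

1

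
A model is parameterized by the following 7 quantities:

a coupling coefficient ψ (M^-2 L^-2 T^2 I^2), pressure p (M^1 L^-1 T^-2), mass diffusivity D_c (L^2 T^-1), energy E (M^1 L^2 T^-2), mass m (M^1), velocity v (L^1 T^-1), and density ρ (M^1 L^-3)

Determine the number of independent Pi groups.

There are 7 variables and 4 base dimensions (M, L, T, I).
The dimension matrix has rank 4.
Independent dimensionless groups: 7 − 4 = 3.

3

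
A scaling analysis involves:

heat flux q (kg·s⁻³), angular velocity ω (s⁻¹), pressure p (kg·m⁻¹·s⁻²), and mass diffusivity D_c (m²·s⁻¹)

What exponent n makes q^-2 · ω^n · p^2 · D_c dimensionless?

Balance the T exponent: (-1)·n from ω, plus −2·(-3) + 2·(-2) + (-1) = 1 from the rest, must sum to zero.
−n + 1 = 0, so n = 1.

1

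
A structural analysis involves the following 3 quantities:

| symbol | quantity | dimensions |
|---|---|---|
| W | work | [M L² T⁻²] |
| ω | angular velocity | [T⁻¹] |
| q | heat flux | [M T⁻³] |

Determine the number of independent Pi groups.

There are 3 variables and 3 base dimensions (M, L, T).
The dimension matrix has rank 3.
Independent dimensionless groups: 3 − 3 = 0.

0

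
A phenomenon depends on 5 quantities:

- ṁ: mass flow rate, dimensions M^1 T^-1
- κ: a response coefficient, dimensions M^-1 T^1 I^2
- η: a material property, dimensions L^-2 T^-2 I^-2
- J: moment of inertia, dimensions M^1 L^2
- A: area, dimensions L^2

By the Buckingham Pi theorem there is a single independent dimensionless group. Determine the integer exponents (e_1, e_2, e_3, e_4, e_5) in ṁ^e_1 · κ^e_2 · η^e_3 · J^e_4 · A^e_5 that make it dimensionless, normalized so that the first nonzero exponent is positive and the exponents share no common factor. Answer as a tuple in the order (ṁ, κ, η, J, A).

M: e_1·(1) + e_2·(-1) + e_3·(0) + e_4·(1) + e_5·(0) = 0
L: e_1·(0) + e_2·(0) + e_3·(-2) + e_4·(2) + e_5·(2) = 0
T: e_1·(-1) + e_2·(1) + e_3·(-2) + e_4·(0) + e_5·(0) = 0
I: e_1·(0) + e_2·(2) + e_3·(-2) + e_4·(0) + e_5·(0) = 0
Solving this homogeneous linear system for the smallest-integer solution (first nonzero entry positive) gives (1, -1, -1, -2, 1).

(1, -1, -1, -2, 1)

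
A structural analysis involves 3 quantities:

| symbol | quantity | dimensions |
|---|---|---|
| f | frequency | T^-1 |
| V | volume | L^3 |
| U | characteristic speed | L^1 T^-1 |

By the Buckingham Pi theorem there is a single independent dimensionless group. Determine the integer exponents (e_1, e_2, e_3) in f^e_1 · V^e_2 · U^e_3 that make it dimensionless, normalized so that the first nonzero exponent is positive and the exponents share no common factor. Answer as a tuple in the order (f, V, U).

(3, 1, -3)

L: e_1·(0) + e_2·(3) + e_3·(1) = 0
T: e_1·(-1) + e_2·(0) + e_3·(-1) = 0
Solving this homogeneous linear system for the smallest-integer solution (first nonzero entry positive) gives (3, 1, -3).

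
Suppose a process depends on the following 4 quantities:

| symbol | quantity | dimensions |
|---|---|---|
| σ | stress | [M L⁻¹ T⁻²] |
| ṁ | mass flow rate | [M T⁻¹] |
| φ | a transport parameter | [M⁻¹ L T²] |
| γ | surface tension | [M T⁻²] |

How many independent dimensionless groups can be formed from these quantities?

1

There are 4 variables and 3 base dimensions (M, L, T).
The dimension matrix has rank 3.
Independent dimensionless groups: 4 − 3 = 1.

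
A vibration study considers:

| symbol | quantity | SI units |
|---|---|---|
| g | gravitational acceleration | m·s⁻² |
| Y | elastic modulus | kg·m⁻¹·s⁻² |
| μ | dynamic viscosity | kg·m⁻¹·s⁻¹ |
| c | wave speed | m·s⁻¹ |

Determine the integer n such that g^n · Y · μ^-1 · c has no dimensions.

-1

Balance the L exponent: (1)·n from g, plus (-1) − (-1) + (1) = 1 from the rest, must sum to zero.
n + 1 = 0, so n = -1.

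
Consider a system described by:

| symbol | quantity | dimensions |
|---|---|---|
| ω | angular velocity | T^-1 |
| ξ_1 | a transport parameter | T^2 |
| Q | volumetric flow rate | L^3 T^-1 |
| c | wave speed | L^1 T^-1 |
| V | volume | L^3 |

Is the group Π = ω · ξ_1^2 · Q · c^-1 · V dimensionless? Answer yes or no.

no

Sum the exponent of each base dimension across the product:
  L: [ω]_L + 2·[ξ_1]_L + [Q]_L − [c]_L + [V]_L = (0) + 2·(0) + (3) − (1) + (3) = 5
  T: [ω]_T + 2·[ξ_1]_T + [Q]_T − [c]_T + [V]_T = (-1) + 2·(2) + (-1) − (-1) + (0) = 3
Net dimensions [L⁵ T³] ≠ [1] — not dimensionless.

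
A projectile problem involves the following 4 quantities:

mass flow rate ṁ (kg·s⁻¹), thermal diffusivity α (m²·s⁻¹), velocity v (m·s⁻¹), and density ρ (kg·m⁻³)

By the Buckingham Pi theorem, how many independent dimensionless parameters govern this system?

1

There are 4 variables and 3 base dimensions (M, L, T).
The dimension matrix has rank 3.
Independent dimensionless groups: 4 − 3 = 1.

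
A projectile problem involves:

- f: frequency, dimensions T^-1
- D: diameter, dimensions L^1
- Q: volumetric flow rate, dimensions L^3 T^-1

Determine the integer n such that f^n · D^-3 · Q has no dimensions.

Balance the T exponent: (-1)·n from f, plus −3·(0) + (-1) = -1 from the rest, must sum to zero.
−n − 1 = 0, so n = -1.

-1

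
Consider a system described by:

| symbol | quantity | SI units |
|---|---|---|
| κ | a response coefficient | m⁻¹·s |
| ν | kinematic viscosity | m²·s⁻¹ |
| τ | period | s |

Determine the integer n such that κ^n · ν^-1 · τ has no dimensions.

-2

Balance the L exponent: (-1)·n from κ, plus −(2) + (0) = -2 from the rest, must sum to zero.
−n − 2 = 0, so n = -2.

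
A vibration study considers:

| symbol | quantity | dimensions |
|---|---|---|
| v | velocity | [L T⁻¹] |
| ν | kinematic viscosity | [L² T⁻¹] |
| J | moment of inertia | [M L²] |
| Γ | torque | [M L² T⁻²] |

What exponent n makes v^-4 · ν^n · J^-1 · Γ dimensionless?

2

Balance the L exponent: (2)·n from ν, plus −4·(1) − (2) + (2) = -4 from the rest, must sum to zero.
2n − 4 = 0, so n = 2.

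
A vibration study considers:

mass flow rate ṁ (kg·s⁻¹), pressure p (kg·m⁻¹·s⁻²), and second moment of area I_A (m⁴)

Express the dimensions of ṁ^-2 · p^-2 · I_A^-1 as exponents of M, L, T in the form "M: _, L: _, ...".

Collect each base-dimension exponent across the product:
  M: −2·(1) − 2·(1) − (0) = -4
  L: −2·(0) − 2·(-1) − (4) = -2
  T: −2·(-1) − 2·(-2) − (0) = 6
So the dimensions are [M⁻⁴ L⁻² T⁶].

M: -4, L: -2, T: 6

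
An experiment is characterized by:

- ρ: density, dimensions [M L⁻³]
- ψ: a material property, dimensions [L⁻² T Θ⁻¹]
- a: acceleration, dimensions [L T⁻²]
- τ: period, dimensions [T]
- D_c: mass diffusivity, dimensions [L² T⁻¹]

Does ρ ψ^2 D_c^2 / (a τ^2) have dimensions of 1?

no

Sum the exponent of each base dimension across the product:
  M: [ρ]_M + 2·[ψ]_M − [a]_M − 2·[τ]_M + 2·[D_c]_M = (1) + 2·(0) − (0) − 2·(0) + 2·(0) = 1
  L: [ρ]_L + 2·[ψ]_L − [a]_L − 2·[τ]_L + 2·[D_c]_L = (-3) + 2·(-2) − (1) − 2·(0) + 2·(2) = -4
  T: [ρ]_T + 2·[ψ]_T − [a]_T − 2·[τ]_T + 2·[D_c]_T = (0) + 2·(1) − (-2) − 2·(1) + 2·(-1) = 0
  Θ: [ρ]_Θ + 2·[ψ]_Θ − [a]_Θ − 2·[τ]_Θ + 2·[D_c]_Θ = (0) + 2·(-1) − (0) − 2·(0) + 2·(0) = -2
Net dimensions [M L⁻⁴ Θ⁻²] ≠ [1] — not dimensionless.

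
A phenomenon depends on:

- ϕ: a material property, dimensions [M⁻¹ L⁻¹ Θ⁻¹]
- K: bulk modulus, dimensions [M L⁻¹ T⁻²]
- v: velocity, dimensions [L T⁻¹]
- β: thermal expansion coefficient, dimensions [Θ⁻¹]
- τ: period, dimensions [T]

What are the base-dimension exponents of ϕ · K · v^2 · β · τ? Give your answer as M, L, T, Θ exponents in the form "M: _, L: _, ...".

Collect each base-dimension exponent across the product:
  M: (-1) + (1) + 2·(0) + (0) + (0) = 0
  L: (-1) + (-1) + 2·(1) + (0) + (0) = 0
  T: (0) + (-2) + 2·(-1) + (0) + (1) = -3
  Θ: (-1) + (0) + 2·(0) + (-1) + (0) = -2
So the dimensions are [T⁻³ Θ⁻²].

M: 0, L: 0, T: -3, Θ: -2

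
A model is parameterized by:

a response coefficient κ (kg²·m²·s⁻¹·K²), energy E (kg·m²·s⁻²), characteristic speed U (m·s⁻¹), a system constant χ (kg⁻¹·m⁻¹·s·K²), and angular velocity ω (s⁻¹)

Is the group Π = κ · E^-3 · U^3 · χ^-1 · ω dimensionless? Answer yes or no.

yes

Sum the exponent of each base dimension across the product:
  M: [κ]_M − 3·[E]_M + 3·[U]_M − [χ]_M + [ω]_M = (2) − 3·(1) + 3·(0) − (-1) + (0) = 0
  L: [κ]_L − 3·[E]_L + 3·[U]_L − [χ]_L + [ω]_L = (2) − 3·(2) + 3·(1) − (-1) + (0) = 0
  T: [κ]_T − 3·[E]_T + 3·[U]_T − [χ]_T + [ω]_T = (-1) − 3·(-2) + 3·(-1) − (1) + (-1) = 0
  Θ: [κ]_Θ − 3·[E]_Θ + 3·[U]_Θ − [χ]_Θ + [ω]_Θ = (2) − 3·(0) + 3·(0) − (2) + (0) = 0
All base exponents vanish — dimensionless.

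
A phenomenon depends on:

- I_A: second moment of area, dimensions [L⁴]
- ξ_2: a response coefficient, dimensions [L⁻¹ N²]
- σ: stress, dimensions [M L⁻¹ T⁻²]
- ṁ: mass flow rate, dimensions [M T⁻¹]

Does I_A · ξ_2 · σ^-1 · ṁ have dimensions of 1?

Sum the exponent of each base dimension across the product:
  M: [I_A]_M + [ξ_2]_M − [σ]_M + [ṁ]_M = (0) + (0) − (1) + (1) = 0
  L: [I_A]_L + [ξ_2]_L − [σ]_L + [ṁ]_L = (4) + (-1) − (-1) + (0) = 4
  T: [I_A]_T + [ξ_2]_T − [σ]_T + [ṁ]_T = (0) + (0) − (-2) + (-1) = 1
  N: [I_A]_N + [ξ_2]_N − [σ]_N + [ṁ]_N = (0) + (2) − (0) + (0) = 2
Net dimensions [L⁴ T N²] ≠ [1] — not dimensionless.

no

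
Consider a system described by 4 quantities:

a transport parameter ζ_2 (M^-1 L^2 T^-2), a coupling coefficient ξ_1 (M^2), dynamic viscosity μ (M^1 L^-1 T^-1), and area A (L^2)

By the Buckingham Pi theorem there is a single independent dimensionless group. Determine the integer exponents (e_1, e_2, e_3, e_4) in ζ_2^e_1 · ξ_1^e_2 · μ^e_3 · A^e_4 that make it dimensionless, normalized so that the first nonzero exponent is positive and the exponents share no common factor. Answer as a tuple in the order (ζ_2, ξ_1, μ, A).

(2, 3, -4, -4)

M: e_1·(-1) + e_2·(2) + e_3·(1) + e_4·(0) = 0
L: e_1·(2) + e_2·(0) + e_3·(-1) + e_4·(2) = 0
T: e_1·(-2) + e_2·(0) + e_3·(-1) + e_4·(0) = 0
Solving this homogeneous linear system for the smallest-integer solution (first nonzero entry positive) gives (2, 3, -4, -4).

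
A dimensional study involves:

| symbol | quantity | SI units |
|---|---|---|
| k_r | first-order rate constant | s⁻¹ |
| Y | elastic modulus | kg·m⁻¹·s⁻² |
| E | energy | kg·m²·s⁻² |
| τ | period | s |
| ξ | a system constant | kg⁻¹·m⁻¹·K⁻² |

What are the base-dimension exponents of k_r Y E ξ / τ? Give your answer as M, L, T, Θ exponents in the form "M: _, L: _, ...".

M: 1, L: 0, T: -6, Θ: -2

Collect each base-dimension exponent across the product:
  M: (0) + (1) + (1) − (0) + (-1) = 1
  L: (0) + (-1) + (2) − (0) + (-1) = 0
  T: (-1) + (-2) + (-2) − (1) + (0) = -6
  Θ: (0) + (0) + (0) − (0) + (-2) = -2
So the dimensions are [M T⁻⁶ Θ⁻²].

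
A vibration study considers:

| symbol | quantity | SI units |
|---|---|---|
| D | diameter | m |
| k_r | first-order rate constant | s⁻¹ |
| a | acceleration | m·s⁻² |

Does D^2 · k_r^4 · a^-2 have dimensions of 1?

yes

Sum the exponent of each base dimension across the product:
  L: 2·[D]_L + 4·[k_r]_L − 2·[a]_L = 2·(1) + 4·(0) − 2·(1) = 0
  T: 2·[D]_T + 4·[k_r]_T − 2·[a]_T = 2·(0) + 4·(-1) − 2·(-2) = 0
All base exponents vanish — dimensionless.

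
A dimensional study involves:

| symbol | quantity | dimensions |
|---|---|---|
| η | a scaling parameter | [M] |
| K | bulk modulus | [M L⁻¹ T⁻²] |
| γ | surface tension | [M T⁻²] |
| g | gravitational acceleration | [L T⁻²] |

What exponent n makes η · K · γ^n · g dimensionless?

-2

Balance the M exponent: (1)·n from γ, plus (1) + (1) + (0) = 2 from the rest, must sum to zero.
n + 2 = 0, so n = -2.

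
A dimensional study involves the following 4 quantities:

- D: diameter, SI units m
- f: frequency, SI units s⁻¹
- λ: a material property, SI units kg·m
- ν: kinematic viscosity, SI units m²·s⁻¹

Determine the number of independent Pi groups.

1

There are 4 variables and 3 base dimensions (M, L, T).
The dimension matrix has rank 3.
Independent dimensionless groups: 4 − 3 = 1.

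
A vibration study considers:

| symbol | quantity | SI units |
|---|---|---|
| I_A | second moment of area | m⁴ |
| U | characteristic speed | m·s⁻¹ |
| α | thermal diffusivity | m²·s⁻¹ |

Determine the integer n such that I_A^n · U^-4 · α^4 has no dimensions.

Balance the L exponent: (4)·n from I_A, plus −4·(1) + 4·(2) = 4 from the rest, must sum to zero.
4n + 4 = 0, so n = -1.

-1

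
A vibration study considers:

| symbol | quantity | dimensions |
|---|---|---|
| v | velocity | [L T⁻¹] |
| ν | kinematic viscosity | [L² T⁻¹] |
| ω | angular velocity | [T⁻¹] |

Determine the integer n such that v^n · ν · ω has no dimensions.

Balance the L exponent: (1)·n from v, plus (2) + (0) = 2 from the rest, must sum to zero.
n + 2 = 0, so n = -2.

-2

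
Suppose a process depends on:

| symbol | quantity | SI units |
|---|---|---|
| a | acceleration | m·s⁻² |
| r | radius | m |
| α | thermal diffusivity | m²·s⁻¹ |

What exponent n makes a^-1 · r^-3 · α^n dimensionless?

2

Balance the L exponent: (2)·n from α, plus −(1) − 3·(1) = -4 from the rest, must sum to zero.
2n − 4 = 0, so n = 2.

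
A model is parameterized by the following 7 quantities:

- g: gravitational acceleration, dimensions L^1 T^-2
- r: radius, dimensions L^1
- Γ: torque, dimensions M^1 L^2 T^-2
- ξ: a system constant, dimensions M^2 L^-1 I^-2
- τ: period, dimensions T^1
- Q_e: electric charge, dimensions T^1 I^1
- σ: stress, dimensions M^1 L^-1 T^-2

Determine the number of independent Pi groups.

There are 7 variables and 4 base dimensions (M, L, T, I).
The dimension matrix has rank 4.
Independent dimensionless groups: 7 − 4 = 3.

3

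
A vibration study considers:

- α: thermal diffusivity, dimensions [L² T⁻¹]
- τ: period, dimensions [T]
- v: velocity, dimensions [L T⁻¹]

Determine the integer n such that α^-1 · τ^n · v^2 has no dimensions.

Balance the T exponent: (1)·n from τ, plus −(-1) + 2·(-1) = -1 from the rest, must sum to zero.
n − 1 = 0, so n = 1.

1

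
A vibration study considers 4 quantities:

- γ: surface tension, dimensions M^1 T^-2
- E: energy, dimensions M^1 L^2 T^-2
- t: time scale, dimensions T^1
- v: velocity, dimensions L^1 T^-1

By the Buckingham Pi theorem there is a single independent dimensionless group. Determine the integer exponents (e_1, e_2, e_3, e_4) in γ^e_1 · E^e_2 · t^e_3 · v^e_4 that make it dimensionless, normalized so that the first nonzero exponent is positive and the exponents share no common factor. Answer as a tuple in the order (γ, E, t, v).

M: e_1·(1) + e_2·(1) + e_3·(0) + e_4·(0) = 0
L: e_1·(0) + e_2·(2) + e_3·(0) + e_4·(1) = 0
T: e_1·(-2) + e_2·(-2) + e_3·(1) + e_4·(-1) = 0
Solving this homogeneous linear system for the smallest-integer solution (first nonzero entry positive) gives (1, -1, 2, 2).

(1, -1, 2, 2)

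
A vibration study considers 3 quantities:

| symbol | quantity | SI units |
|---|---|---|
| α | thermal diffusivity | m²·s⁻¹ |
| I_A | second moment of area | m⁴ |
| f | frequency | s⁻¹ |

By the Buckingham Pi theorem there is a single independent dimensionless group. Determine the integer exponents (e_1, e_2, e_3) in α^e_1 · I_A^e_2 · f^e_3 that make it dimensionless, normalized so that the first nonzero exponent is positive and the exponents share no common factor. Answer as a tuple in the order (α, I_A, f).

L: e_1·(2) + e_2·(4) + e_3·(0) = 0
T: e_1·(-1) + e_2·(0) + e_3·(-1) = 0
Solving this homogeneous linear system for the smallest-integer solution (first nonzero entry positive) gives (2, -1, -2).

(2, -1, -2)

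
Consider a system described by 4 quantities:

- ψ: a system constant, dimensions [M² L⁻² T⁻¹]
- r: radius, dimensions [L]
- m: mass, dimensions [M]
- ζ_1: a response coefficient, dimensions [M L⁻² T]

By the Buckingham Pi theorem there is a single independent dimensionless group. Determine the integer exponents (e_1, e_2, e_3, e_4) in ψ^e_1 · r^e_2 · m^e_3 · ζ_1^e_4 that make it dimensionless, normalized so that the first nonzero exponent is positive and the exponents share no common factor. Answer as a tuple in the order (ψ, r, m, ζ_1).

(1, 4, -3, 1)

M: e_1·(2) + e_2·(0) + e_3·(1) + e_4·(1) = 0
L: e_1·(-2) + e_2·(1) + e_3·(0) + e_4·(-2) = 0
T: e_1·(-1) + e_2·(0) + e_3·(0) + e_4·(1) = 0
Solving this homogeneous linear system for the smallest-integer solution (first nonzero entry positive) gives (1, 4, -3, 1).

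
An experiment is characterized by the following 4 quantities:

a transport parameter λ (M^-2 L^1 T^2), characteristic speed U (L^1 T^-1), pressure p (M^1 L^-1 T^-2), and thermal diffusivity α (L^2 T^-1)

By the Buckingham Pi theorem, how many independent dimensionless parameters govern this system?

There are 4 variables and 3 base dimensions (M, L, T).
The dimension matrix has rank 3.
Independent dimensionless groups: 4 − 3 = 1.

1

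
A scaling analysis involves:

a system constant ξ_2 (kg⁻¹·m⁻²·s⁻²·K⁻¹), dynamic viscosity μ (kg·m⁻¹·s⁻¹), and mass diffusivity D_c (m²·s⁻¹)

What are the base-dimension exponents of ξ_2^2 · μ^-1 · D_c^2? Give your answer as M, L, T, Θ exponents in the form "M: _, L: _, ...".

M: -3, L: 1, T: -5, Θ: -2

Collect each base-dimension exponent across the product:
  M: 2·(-1) − (1) + 2·(0) = -3
  L: 2·(-2) − (-1) + 2·(2) = 1
  T: 2·(-2) − (-1) + 2·(-1) = -5
  Θ: 2·(-1) − (0) + 2·(0) = -2
So the dimensions are [M⁻³ L T⁻⁵ Θ⁻²].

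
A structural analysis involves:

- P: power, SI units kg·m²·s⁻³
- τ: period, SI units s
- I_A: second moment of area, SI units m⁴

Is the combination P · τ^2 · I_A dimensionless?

no

Sum the exponent of each base dimension across the product:
  M: [P]_M + 2·[τ]_M + [I_A]_M = (1) + 2·(0) + (0) = 1
  L: [P]_L + 2·[τ]_L + [I_A]_L = (2) + 2·(0) + (4) = 6
  T: [P]_T + 2·[τ]_T + [I_A]_T = (-3) + 2·(1) + (0) = -1
Net dimensions [M L⁶ T⁻¹] ≠ [1] — not dimensionless.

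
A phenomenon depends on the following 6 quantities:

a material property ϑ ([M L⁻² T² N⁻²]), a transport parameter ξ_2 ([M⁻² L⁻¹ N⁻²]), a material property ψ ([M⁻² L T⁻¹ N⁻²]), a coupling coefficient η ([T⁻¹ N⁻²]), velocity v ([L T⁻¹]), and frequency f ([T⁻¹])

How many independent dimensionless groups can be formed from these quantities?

2

There are 6 variables and 4 base dimensions (M, L, T, N).
The dimension matrix has rank 4.
Independent dimensionless groups: 6 − 4 = 2.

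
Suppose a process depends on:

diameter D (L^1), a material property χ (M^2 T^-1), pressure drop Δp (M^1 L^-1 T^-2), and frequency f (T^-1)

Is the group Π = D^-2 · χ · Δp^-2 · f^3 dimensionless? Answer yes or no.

yes

Sum the exponent of each base dimension across the product:
  M: −2·[D]_M + [χ]_M − 2·[Δp]_M + 3·[f]_M = −2·(0) + (2) − 2·(1) + 3·(0) = 0
  L: −2·[D]_L + [χ]_L − 2·[Δp]_L + 3·[f]_L = −2·(1) + (0) − 2·(-1) + 3·(0) = 0
  T: −2·[D]_T + [χ]_T − 2·[Δp]_T + 3·[f]_T = −2·(0) + (-1) − 2·(-2) + 3·(-1) = 0
All base exponents vanish — dimensionless.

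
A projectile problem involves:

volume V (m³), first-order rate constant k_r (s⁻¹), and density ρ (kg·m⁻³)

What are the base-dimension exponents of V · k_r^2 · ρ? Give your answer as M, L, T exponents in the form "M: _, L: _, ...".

M: 1, L: 0, T: -2

Collect each base-dimension exponent across the product:
  M: (0) + 2·(0) + (1) = 1
  L: (3) + 2·(0) + (-3) = 0
  T: (0) + 2·(-1) + (0) = -2
So the dimensions are [M T⁻²].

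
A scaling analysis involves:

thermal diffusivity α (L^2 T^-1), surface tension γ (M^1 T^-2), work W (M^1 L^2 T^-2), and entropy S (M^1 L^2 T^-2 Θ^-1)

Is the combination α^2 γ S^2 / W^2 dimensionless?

no

Sum the exponent of each base dimension across the product:
  M: 2·[α]_M + [γ]_M − 2·[W]_M + 2·[S]_M = 2·(0) + (1) − 2·(1) + 2·(1) = 1
  L: 2·[α]_L + [γ]_L − 2·[W]_L + 2·[S]_L = 2·(2) + (0) − 2·(2) + 2·(2) = 4
  T: 2·[α]_T + [γ]_T − 2·[W]_T + 2·[S]_T = 2·(-1) + (-2) − 2·(-2) + 2·(-2) = -4
  Θ: 2·[α]_Θ + [γ]_Θ − 2·[W]_Θ + 2·[S]_Θ = 2·(0) + (0) − 2·(0) + 2·(-1) = -2
Net dimensions [M L⁴ T⁻⁴ Θ⁻²] ≠ [1] — not dimensionless.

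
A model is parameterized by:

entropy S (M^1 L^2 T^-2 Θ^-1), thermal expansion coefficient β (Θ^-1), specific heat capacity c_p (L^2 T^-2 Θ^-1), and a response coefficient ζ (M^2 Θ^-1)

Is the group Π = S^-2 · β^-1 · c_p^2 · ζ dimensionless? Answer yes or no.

Sum the exponent of each base dimension across the product:
  M: −2·[S]_M − [β]_M + 2·[c_p]_M + [ζ]_M = −2·(1) − (0) + 2·(0) + (2) = 0
  L: −2·[S]_L − [β]_L + 2·[c_p]_L + [ζ]_L = −2·(2) − (0) + 2·(2) + (0) = 0
  T: −2·[S]_T − [β]_T + 2·[c_p]_T + [ζ]_T = −2·(-2) − (0) + 2·(-2) + (0) = 0
  Θ: −2·[S]_Θ − [β]_Θ + 2·[c_p]_Θ + [ζ]_Θ = −2·(-1) − (-1) + 2·(-1) + (-1) = 0
All base exponents vanish — dimensionless.

yes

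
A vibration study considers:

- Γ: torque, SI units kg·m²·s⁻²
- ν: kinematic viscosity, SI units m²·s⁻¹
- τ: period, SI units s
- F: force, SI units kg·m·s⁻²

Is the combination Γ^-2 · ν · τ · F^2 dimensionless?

yes

Sum the exponent of each base dimension across the product:
  M: −2·[Γ]_M + [ν]_M + [τ]_M + 2·[F]_M = −2·(1) + (0) + (0) + 2·(1) = 0
  L: −2·[Γ]_L + [ν]_L + [τ]_L + 2·[F]_L = −2·(2) + (2) + (0) + 2·(1) = 0
  T: −2·[Γ]_T + [ν]_T + [τ]_T + 2·[F]_T = −2·(-2) + (-1) + (1) + 2·(-2) = 0
All base exponents vanish — dimensionless.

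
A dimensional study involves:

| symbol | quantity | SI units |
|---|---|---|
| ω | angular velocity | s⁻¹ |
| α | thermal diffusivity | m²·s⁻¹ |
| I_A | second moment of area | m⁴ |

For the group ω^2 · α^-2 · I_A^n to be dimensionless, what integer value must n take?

1

Balance the L exponent: (4)·n from I_A, plus 2·(0) − 2·(2) = -4 from the rest, must sum to zero.
4n − 4 = 0, so n = 1.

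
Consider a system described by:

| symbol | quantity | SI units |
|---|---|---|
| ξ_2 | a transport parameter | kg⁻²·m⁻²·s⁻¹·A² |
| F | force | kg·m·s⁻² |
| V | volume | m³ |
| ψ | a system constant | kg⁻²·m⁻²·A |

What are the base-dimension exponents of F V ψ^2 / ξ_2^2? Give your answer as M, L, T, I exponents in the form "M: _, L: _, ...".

Collect each base-dimension exponent across the product:
  M: −2·(-2) + (1) + (0) + 2·(-2) = 1
  L: −2·(-2) + (1) + (3) + 2·(-2) = 4
  T: −2·(-1) + (-2) + (0) + 2·(0) = 0
  I: −2·(2) + (0) + (0) + 2·(1) = -2
So the dimensions are [M L⁴ I⁻²].

M: 1, L: 4, T: 0, I: -2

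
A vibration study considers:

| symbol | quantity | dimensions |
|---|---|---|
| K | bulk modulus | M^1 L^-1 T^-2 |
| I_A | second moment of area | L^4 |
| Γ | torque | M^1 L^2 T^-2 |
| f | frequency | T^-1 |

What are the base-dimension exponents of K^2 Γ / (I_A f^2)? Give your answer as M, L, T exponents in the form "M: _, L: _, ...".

Collect each base-dimension exponent across the product:
  M: 2·(1) − (0) + (1) − 2·(0) = 3
  L: 2·(-1) − (4) + (2) − 2·(0) = -4
  T: 2·(-2) − (0) + (-2) − 2·(-1) = -4
So the dimensions are [M³ L⁻⁴ T⁻⁴].

M: 3, L: -4, T: -4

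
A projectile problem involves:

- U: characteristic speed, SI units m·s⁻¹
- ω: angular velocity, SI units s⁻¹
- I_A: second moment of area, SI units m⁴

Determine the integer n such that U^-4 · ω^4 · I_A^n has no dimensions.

1

Balance the L exponent: (4)·n from I_A, plus −4·(1) + 4·(0) = -4 from the rest, must sum to zero.
4n − 4 = 0, so n = 1.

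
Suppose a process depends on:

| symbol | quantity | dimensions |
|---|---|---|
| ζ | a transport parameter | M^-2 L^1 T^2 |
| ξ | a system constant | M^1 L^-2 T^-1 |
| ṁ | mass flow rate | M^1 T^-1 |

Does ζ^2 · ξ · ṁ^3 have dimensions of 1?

yes

Sum the exponent of each base dimension across the product:
  M: 2·[ζ]_M + [ξ]_M + 3·[ṁ]_M = 2·(-2) + (1) + 3·(1) = 0
  L: 2·[ζ]_L + [ξ]_L + 3·[ṁ]_L = 2·(1) + (-2) + 3·(0) = 0
  T: 2·[ζ]_T + [ξ]_T + 3·[ṁ]_T = 2·(2) + (-1) + 3·(-1) = 0
All base exponents vanish — dimensionless.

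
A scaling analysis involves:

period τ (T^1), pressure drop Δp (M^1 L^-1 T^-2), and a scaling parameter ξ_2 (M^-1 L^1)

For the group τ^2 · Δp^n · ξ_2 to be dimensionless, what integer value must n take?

Balance the M exponent: (1)·n from Δp, plus 2·(0) + (-1) = -1 from the rest, must sum to zero.
n − 1 = 0, so n = 1.

1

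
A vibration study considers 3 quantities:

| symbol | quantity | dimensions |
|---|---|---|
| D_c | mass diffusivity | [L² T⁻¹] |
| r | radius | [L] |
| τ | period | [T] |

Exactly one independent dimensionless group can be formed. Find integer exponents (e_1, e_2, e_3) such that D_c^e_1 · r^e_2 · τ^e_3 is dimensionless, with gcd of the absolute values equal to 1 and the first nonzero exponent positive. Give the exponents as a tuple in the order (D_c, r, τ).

(1, -2, 1)

L: e_1·(2) + e_2·(1) + e_3·(0) = 0
T: e_1·(-1) + e_2·(0) + e_3·(1) = 0
Solving this homogeneous linear system for the smallest-integer solution (first nonzero entry positive) gives (1, -2, 1).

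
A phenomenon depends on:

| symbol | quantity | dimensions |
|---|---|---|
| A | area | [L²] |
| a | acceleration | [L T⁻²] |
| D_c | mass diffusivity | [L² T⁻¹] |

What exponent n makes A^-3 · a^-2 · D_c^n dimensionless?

Balance the L exponent: (2)·n from D_c, plus −3·(2) − 2·(1) = -8 from the rest, must sum to zero.
2n − 8 = 0, so n = 4.

4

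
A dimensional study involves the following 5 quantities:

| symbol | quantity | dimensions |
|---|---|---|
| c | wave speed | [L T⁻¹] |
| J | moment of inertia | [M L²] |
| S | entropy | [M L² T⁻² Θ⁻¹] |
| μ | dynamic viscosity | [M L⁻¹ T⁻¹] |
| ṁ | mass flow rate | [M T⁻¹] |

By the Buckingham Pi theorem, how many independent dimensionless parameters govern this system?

There are 5 variables and 4 base dimensions (M, L, T, Θ).
The dimension matrix has rank 4.
Independent dimensionless groups: 5 − 4 = 1.

1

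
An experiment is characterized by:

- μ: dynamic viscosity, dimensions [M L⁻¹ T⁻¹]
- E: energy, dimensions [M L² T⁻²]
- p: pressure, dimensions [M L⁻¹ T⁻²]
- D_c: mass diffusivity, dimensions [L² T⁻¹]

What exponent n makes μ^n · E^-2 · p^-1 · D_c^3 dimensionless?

Balance the M exponent: (1)·n from μ, plus −2·(1) − (1) + 3·(0) = -3 from the rest, must sum to zero.
n − 3 = 0, so n = 3.

3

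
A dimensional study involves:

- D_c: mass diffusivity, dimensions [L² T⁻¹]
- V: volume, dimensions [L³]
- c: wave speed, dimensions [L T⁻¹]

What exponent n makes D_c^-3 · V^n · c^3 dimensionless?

Balance the L exponent: (3)·n from V, plus −3·(2) + 3·(1) = -3 from the rest, must sum to zero.
3n − 3 = 0, so n = 1.

1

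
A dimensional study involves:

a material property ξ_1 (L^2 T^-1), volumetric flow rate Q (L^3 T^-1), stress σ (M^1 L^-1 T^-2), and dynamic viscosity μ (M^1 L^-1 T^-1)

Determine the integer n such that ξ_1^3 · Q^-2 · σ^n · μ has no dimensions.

-1

Balance the M exponent: (1)·n from σ, plus 3·(0) − 2·(0) + (1) = 1 from the rest, must sum to zero.
n + 1 = 0, so n = -1.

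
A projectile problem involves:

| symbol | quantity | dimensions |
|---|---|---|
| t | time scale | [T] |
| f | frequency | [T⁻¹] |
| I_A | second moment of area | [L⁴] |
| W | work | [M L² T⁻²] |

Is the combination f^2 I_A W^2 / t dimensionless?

Sum the exponent of each base dimension across the product:
  M: −[t]_M + 2·[f]_M + [I_A]_M + 2·[W]_M = −(0) + 2·(0) + (0) + 2·(1) = 2
  L: −[t]_L + 2·[f]_L + [I_A]_L + 2·[W]_L = −(0) + 2·(0) + (4) + 2·(2) = 8
  T: −[t]_T + 2·[f]_T + [I_A]_T + 2·[W]_T = −(1) + 2·(-1) + (0) + 2·(-2) = -7
Net dimensions [M² L⁸ T⁻⁷] ≠ [1] — not dimensionless.

no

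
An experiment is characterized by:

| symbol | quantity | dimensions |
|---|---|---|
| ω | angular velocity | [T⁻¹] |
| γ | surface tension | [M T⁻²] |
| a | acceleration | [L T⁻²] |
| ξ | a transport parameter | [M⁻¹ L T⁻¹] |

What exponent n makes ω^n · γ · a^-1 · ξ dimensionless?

-1

Balance the T exponent: (-1)·n from ω, plus (-2) − (-2) + (-1) = -1 from the rest, must sum to zero.
−n − 1 = 0, so n = -1.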